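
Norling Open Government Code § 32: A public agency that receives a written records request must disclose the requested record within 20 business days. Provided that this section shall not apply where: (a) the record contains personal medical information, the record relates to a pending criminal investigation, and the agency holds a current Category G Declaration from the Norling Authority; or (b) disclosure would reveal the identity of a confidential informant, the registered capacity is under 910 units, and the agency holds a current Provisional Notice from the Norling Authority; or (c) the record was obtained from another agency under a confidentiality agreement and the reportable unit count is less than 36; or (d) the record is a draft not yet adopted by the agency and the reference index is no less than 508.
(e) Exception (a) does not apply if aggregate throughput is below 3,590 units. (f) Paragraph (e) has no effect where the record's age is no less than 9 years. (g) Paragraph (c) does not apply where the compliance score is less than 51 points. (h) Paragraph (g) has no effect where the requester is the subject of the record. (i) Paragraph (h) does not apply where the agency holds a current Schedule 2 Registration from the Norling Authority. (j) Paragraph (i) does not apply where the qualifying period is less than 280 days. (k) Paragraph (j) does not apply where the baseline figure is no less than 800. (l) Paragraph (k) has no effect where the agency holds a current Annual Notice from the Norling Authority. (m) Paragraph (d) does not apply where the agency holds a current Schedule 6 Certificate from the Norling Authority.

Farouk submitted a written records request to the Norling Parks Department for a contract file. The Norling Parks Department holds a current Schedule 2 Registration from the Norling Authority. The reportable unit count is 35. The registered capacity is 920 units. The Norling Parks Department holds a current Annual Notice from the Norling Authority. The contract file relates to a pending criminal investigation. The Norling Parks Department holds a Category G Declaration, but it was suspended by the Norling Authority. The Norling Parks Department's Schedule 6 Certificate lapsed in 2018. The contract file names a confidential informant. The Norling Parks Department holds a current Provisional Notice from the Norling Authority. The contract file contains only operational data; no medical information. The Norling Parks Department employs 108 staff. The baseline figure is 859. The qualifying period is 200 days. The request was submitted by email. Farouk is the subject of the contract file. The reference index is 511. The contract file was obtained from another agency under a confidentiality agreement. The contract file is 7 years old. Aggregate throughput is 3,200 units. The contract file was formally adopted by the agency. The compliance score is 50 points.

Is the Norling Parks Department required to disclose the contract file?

Exception (a) fails — the contract file contains only operational data.
Exception (b) does not apply: the registered capacity is 920 units, not under 910 units.
All of (c)'s requirements are met (the contract file was obtained under a confidentiality agreement; the reportable unit count is 35, less than the 36 limit). Applying paragraphs (g)–(l): (g) would limit (c) — the compliance score is 50 points, less than the 51 points limit — but (h) sets (g) aside: (h) operates against (g): Farouk is the subject of the contract file. (i) would limit (h) — a current Schedule 2 Registration is held — but (j) sets (i) aside: (j) is engaged — the qualifying period is 200 days, less than the 280 days limit. (k) is triggered (the baseline figure is 859, meeting the 800 threshold), but yields to (l): (l) operates — a current Annual Notice is held. So (c) applies.
Exception (d) does not apply: the contract file has been formally adopted.

No — exception (c) applies; the Norling Parks Department is not required to disclose the contract file.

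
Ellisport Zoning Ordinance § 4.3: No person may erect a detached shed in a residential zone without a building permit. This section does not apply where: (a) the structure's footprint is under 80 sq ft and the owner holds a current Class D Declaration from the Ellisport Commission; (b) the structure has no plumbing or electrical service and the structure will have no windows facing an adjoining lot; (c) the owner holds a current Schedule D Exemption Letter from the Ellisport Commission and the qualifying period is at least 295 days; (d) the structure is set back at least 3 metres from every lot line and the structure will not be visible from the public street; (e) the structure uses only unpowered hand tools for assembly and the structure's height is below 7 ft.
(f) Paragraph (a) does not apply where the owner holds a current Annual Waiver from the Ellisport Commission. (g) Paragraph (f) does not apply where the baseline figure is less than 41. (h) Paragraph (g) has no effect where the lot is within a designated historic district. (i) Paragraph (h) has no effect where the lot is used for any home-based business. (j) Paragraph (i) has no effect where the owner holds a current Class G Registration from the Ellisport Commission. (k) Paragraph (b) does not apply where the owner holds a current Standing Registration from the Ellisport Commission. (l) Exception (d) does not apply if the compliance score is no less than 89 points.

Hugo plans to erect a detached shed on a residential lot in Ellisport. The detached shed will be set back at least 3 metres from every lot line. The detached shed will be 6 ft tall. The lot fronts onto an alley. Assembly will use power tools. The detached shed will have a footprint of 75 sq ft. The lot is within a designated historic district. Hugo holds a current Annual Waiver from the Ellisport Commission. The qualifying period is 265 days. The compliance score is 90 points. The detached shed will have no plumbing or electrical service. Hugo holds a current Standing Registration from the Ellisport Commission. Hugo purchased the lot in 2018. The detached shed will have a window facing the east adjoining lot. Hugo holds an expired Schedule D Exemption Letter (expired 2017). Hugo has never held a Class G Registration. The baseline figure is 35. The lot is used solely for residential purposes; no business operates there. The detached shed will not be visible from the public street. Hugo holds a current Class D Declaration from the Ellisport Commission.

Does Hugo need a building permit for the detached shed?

All of (a)'s requirements are met (the structure's footprint is 75 sq ft, under the 80 sq ft limit; a current Class D Declaration is held). Turning to paragraphs (f)–(j): (f) is triggered — a current Annual Waiver is held. (g) applies (the baseline figure is 35, less than the 41 limit), but is set aside by (h): (h) operates against (g): the lot is in a historic district. (i) is not engaged (the lot is solely residential), so (h) stands. (a) is therefore removed.
Exception (b) requires that the structure will have no windows facing an adjoining lot; but a window faces an adjoining lot, so (b) is unavailable.
Exception (c) does not apply: the Schedule D Exemption Letter is not current.
Exception (d): the setback is at least 3 m on every side; the structure will not be visible from the street — every condition holds. However, paragraph (l) must be considered: (l) applies — the compliance score is 90 points, meeting the 89 points threshold. (d) is therefore removed.
Exception (e) fails — assembly uses power tools.
No exception is made out. Hugo falls within the general rule.

Yes — Hugo must obtain a building permit.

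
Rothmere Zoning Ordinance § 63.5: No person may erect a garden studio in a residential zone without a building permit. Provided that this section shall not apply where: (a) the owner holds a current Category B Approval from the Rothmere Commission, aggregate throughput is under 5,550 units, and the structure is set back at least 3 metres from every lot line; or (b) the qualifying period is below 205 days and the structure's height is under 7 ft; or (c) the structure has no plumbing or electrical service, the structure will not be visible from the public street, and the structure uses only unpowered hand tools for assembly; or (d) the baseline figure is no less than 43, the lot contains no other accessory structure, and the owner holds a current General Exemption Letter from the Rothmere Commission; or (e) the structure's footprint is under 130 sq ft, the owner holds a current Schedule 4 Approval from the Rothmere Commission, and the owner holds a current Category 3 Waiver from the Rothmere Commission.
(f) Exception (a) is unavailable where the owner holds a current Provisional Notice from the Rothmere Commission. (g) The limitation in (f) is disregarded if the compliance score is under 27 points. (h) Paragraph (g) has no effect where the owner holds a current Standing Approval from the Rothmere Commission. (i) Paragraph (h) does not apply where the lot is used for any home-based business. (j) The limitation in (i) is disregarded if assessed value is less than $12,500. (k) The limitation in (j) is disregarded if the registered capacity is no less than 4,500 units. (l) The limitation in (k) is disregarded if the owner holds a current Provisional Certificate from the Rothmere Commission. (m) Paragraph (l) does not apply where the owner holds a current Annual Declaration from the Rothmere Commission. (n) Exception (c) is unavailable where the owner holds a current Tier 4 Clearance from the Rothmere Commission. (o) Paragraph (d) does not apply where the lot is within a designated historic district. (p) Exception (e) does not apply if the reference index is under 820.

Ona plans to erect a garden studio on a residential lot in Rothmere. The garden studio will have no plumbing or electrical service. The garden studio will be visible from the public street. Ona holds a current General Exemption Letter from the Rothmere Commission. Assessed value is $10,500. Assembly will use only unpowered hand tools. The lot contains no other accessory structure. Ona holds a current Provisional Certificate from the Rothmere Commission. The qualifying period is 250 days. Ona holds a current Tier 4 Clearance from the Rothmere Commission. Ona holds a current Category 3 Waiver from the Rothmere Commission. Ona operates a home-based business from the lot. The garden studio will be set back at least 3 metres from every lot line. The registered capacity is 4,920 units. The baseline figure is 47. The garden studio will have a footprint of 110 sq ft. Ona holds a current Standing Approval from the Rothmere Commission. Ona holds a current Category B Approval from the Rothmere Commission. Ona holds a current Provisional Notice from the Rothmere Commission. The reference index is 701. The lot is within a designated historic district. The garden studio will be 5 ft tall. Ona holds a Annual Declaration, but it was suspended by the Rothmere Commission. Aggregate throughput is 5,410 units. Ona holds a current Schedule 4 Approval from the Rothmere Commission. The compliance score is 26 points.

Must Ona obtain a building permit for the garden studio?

Exception (a) is satisfied on its face — a current Category B Approval is held; aggregate throughput is 5,410 units, under the 5,550 units limit; the setback is at least 3 m on every side. But applying paragraphs (f)–(m): (f) operates — a current Provisional Notice is held. (g) applies (the compliance score is 26 points, under the 27 points limit), but is overridden by (h): (h) applies — a current Standing Approval is held. (i) is engaged (a home-based business operates on the lot), but yields to (j): (j) operates against (i): assessed value is $10,500, less than the $12,500 limit. (k) would limit (j) — the registered capacity is 4,920 units, meeting the 4,500 units threshold — but (l) sets (k) aside: (l) operates against (k): a current Provisional Certificate is held. (m) does not operate here (no current Annual Declaration is held), so (l) stands. Exception (a) does not apply.
Exception (b) requires that the qualifying period is below 205 days; but the qualifying period is 250 days, not below 205 days, so (b) is unavailable.
Exception (c) does not apply: the structure will be visible from the street.
Exception (d): the baseline figure is 47, meeting the 43 threshold; the lot has no other accessory structure; a current General Exemption Letter is held — every condition holds. But: (o) operates — the lot is in a historic district. (d) is therefore removed.
All of (e)'s requirements are met (the structure's footprint is 110 sq ft, under the 130 sq ft limit; a current Schedule 4 Approval is held; a current Category 3 Waiver is held). But applying paragraph (p): (p) is engaged — the reference index is 701, under the 820 limit. So (e) is unavailable.
No exception applies. The general rule governs.

Yes — Ona must obtain a building permit.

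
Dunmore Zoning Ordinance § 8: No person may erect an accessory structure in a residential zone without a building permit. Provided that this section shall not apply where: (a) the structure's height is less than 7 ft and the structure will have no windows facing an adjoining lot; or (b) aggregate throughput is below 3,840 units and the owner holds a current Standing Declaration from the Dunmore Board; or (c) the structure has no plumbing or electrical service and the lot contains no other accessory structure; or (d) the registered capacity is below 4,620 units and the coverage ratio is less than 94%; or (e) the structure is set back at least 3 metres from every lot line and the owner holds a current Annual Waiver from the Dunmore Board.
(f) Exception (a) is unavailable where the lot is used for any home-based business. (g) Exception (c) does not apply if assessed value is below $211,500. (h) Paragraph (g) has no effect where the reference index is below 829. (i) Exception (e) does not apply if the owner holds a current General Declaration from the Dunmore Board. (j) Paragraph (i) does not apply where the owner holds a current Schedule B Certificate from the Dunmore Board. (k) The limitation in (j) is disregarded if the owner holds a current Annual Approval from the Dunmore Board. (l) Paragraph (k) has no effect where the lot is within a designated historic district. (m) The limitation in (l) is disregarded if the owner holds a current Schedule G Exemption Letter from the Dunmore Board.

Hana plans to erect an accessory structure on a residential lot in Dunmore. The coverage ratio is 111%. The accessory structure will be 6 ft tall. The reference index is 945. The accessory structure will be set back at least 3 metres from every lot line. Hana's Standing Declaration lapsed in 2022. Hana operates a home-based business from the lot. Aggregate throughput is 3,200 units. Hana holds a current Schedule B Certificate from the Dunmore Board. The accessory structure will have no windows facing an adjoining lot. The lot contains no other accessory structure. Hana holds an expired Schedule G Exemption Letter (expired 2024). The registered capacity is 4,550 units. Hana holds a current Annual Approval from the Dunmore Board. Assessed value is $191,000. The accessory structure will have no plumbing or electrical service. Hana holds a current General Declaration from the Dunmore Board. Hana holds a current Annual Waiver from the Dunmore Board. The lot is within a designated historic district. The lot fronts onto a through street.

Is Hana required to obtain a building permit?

Exception (a) is satisfied on its face — the structure's height is 6 ft, less than the 7 ft limit; no windows face an adjoining lot. But: (f) applies — a home-based business operates on the lot. (a) is therefore removed.
Exception (b) requires that the owner holds a current Standing Declaration from the Dunmore Board; but there is no Standing Declaration in force, so (b) is unavailable.
Exception (c)'s conditions are all satisfied: there is no plumbing or electrical service; the lot has no other accessory structure. However, paragraphs (g)–(h) must be considered: (g) is triggered — assessed value is $191,000, below the $211,500 limit. (h), which would lift (g), is inapplicable — the reference index is 945, not below 829. Exception (c) does not apply.
Exception (d) does not apply: the coverage ratio is 111%, not less than 94%.
Exception (e): the setback is at least 3 m on every side; a current Annual Waiver is held — every condition holds. Considering the limiting provisions: (i) is triggered (a current General Declaration is held), but is itself disapplied by (j): (j) operates against (i): a current Schedule B Certificate is held. (k) would limit (j) — a current Annual Approval is held — but (l) sets (k) aside: (l) operates against (k): the lot is in a historic district. (m), which would lift (l), does not operate here — there is no Schedule G Exemption Letter in force. Exception (e) stands.

No — exception (e) applies; Hana does not need a building permit.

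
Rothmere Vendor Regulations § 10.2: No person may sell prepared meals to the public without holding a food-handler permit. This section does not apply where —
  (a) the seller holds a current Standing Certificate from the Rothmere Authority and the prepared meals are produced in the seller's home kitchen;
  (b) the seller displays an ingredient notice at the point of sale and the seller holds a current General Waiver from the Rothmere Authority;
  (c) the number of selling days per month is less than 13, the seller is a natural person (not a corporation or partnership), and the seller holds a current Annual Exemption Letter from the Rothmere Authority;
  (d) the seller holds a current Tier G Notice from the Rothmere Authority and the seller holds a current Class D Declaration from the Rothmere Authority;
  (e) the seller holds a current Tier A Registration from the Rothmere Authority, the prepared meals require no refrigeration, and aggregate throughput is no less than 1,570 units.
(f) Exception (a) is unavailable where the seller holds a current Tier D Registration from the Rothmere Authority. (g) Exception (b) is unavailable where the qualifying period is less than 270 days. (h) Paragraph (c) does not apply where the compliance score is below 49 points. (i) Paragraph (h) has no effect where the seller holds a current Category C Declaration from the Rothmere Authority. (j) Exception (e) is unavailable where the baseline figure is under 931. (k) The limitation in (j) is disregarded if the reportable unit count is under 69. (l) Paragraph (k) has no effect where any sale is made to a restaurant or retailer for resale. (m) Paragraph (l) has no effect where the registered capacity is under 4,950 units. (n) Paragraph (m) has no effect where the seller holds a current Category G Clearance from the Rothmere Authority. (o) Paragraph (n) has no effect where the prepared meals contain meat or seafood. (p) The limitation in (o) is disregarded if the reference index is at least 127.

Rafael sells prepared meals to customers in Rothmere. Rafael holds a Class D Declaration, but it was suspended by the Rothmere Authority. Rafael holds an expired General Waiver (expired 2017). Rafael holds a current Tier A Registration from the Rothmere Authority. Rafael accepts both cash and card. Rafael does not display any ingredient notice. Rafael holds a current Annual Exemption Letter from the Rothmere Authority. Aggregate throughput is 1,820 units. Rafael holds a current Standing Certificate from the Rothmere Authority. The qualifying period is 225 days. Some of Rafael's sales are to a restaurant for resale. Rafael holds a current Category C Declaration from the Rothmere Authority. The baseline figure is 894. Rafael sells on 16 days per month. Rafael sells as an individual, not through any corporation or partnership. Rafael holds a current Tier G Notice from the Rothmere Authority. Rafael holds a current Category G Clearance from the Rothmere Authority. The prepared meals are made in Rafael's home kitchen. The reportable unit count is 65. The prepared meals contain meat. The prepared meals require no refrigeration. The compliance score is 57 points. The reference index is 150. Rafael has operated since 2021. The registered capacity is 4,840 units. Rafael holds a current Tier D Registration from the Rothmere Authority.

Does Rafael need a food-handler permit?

Exception (a)'s conditions are all satisfied: a current Standing Certificate is held; the prepared meals are home-kitchen produced. Turning to paragraph (f): (f) operates against (a): a current Tier D Registration is held. (a) is therefore removed.
Exception (b) requires that the seller displays an ingredient notice at the point of sale; but no ingredient notice is displayed, so (b) is unavailable.
Exception (c) does not apply: the number of selling days per month is 16, not less than 13.
Exception (d) requires that the seller holds a current Class D Declaration from the Rothmere Authority; but no current Class D Declaration is held, so (d) is unavailable.
Exception (e): a current Tier A Registration is held; the prepared meals are shelf-stable; aggregate throughput is 1,820 units, meeting the 1,570 units threshold — every condition holds. But applying paragraphs (j)–(p): (j) is engaged — the baseline figure is 894, under the 931 limit. (k) is engaged (the reportable unit count is 65, under the 69 limit), but is displaced by (l): (l) operates — some sales are to a restaurant for resale. (m) operates (the registered capacity is 4,840 units, under the 4,950 units limit), but is overridden by (n): (n) operates against (m): a current Category G Clearance is held. (o) operates (the prepared meals contain meat), but is set aside by (p): (p) operates against (o): the reference index is 150, meeting the 127 threshold. (e) is therefore removed.
No exception is made out. Rafael falls within the general rule.

Yes — Rafael must hold a food-handler permit.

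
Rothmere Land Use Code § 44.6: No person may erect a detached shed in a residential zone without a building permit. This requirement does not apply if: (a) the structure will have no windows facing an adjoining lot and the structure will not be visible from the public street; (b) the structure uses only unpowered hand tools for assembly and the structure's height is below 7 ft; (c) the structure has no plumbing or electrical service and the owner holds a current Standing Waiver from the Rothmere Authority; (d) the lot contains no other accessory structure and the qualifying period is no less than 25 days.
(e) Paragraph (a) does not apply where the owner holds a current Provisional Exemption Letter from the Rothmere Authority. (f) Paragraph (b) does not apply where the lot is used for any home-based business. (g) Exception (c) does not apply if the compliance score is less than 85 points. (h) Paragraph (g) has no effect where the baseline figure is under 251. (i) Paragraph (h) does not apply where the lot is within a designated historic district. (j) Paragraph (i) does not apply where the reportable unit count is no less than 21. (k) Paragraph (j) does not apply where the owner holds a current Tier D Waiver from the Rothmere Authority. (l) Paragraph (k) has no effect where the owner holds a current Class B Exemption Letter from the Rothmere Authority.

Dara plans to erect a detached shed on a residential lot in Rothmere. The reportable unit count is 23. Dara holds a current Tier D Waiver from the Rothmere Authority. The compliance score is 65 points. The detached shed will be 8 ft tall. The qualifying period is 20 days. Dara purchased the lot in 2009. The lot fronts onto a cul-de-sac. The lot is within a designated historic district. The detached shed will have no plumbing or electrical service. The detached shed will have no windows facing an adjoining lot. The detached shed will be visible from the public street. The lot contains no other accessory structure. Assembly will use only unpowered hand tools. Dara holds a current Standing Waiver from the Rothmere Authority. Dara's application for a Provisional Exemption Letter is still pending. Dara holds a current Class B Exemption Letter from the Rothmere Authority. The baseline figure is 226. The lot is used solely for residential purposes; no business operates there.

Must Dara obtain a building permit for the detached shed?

No — exception (c) applies; Dara does not need a building permit.

Exception (a) requires that the structure will not be visible from the public street; but the structure will be visible from the street, so (a) is unavailable.
Exception (b) does not apply: the structure's height is 8 ft, not below 7 ft.
All of (c)'s requirements are met (there is no plumbing or electrical service; a current Standing Waiver is held). As to paragraphs (g)–(l): (g) would limit (c) — the compliance score is 65 points, less than the 85 points limit — but (h) sets (g) aside: (h) is engaged — the baseline figure is 226, under the 251 limit. (i) would limit (h) — the lot is in a historic district — but (j) sets (i) aside: (j) operates against (i): the reportable unit count is 23, meeting the 21 threshold. (k) operates (a current Tier D Waiver is held), but yields to (l): (l) applies — a current Class B Exemption Letter is held. So (c) applies.
Exception (d) does not apply: the qualifying period is 20 days, short of 25 days.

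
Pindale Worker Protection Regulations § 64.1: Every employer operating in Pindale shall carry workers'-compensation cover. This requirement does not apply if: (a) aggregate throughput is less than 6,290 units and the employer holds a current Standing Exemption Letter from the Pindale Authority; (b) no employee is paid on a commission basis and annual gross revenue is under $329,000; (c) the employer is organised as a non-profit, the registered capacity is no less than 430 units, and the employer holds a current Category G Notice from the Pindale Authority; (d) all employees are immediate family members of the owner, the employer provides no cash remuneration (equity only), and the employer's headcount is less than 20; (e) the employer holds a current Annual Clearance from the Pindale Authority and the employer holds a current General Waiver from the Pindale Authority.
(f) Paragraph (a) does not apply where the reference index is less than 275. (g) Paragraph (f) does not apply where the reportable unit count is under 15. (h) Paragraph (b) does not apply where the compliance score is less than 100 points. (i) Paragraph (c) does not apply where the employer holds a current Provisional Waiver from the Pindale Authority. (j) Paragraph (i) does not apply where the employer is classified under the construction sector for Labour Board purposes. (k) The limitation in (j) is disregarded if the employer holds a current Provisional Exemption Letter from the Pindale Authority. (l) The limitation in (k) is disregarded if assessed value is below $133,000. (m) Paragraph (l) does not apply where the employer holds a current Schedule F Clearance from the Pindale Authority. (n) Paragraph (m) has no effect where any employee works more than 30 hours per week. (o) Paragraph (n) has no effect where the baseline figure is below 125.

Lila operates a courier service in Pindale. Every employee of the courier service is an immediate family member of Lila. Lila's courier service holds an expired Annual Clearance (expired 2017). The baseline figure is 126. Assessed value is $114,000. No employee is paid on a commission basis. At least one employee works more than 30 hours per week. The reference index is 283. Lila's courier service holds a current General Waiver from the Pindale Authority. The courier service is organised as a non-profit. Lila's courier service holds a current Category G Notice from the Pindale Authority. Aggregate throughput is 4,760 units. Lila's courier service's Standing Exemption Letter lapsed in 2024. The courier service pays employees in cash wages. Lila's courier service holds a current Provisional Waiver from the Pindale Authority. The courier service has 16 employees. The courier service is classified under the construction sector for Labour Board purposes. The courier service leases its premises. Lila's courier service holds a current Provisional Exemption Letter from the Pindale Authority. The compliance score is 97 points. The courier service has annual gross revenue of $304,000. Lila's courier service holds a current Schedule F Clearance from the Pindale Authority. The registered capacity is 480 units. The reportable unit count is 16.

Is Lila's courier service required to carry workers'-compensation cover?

No — exception (c) applies; Lila's courier service is not required to carry workers'-compensation cover.

Exception (a) does not apply: there is no Standing Exemption Letter in force.
Exception (b): no employee is paid on commission; annual gross revenue is $304,000, under the $329,000 limit — every condition holds. But applying paragraph (h): (h) applies — the compliance score is 97 points, less than the 100 points limit. Exception (b) does not apply.
Exception (c): the employer is a non-profit; the registered capacity is 480 units, meeting the 430 units threshold; a current Category G Notice is held — every condition holds. Considering the limiting provisions: (i) would limit (c) — a current Provisional Waiver is held — but (j) sets (i) aside: (j) operates against (i): the courier service is classified under the construction sector. (k) would limit (j) — a current Provisional Exemption Letter is held — but (l) sets (k) aside: (l) is triggered — assessed value is $114,000, below the $133,000 limit. (m) would limit (l) — a current Schedule F Clearance is held — but (n) sets (m) aside: (n) operates — at least one employee exceeds 30 hours/week. (o), which would lift (n), is inapplicable — the baseline figure is 126, not below 125. Exception (c) stands.
Exception (d) does not apply: employees are paid cash wages.
Exception (e) does not apply: there is no Annual Clearance in force.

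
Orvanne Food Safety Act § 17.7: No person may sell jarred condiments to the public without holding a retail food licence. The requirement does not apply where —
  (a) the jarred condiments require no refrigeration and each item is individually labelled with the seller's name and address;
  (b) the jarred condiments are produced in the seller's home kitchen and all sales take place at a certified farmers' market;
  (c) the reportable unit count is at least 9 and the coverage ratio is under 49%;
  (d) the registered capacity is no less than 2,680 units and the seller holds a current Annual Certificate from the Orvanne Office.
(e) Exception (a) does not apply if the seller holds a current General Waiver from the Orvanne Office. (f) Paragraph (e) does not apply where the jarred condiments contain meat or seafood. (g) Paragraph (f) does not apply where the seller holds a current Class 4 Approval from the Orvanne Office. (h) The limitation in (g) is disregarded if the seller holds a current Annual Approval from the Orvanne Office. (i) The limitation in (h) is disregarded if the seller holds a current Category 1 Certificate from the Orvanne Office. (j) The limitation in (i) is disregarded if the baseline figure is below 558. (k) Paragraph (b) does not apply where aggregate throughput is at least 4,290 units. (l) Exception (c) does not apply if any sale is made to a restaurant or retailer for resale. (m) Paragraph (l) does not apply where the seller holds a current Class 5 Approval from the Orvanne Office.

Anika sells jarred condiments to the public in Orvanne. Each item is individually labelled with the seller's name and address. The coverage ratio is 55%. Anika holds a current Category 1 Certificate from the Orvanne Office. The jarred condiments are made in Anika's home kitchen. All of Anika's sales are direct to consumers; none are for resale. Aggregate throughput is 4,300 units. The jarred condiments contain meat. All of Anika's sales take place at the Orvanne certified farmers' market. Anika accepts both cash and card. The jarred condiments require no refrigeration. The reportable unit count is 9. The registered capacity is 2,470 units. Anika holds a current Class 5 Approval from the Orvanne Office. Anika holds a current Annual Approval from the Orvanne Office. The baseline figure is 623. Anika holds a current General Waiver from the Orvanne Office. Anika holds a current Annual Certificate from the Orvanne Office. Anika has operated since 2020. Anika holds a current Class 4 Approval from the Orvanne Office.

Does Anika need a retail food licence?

All of (a)'s requirements are met (the jarred condiments are shelf-stable; items are individually labelled). But applying paragraphs (e)–(j): (e) is triggered — a current General Waiver is held. (f) operates (the jarred condiments contain meat), but is displaced by (g): (g) operates against (f): a current Class 4 Approval is held. (h) would limit (g) — a current Annual Approval is held — but (i) sets (h) aside: (i) operates against (h): a current Category 1 Certificate is held. (j) is inapplicable (the baseline figure is 623, not below 558), so (i) stands. So (a) is unavailable.
Exception (b) is satisfied on its face — the jarred condiments are home-kitchen produced; all sales are at a certified farmers' market. But applying paragraph (k): (k) is triggered — aggregate throughput is 4,300 units, meeting the 4,290 units threshold. So (b) is unavailable.
Exception (c) does not apply: the coverage ratio is 55%, not under 49%.
Exception (d) requires that the registered capacity is no less than 2,680 units; but the registered capacity is 2,470 units, short of 2,680 units, so (d) is unavailable.
No exception is made out. Anika falls within the general rule.

Yes — Anika must hold a retail food licence.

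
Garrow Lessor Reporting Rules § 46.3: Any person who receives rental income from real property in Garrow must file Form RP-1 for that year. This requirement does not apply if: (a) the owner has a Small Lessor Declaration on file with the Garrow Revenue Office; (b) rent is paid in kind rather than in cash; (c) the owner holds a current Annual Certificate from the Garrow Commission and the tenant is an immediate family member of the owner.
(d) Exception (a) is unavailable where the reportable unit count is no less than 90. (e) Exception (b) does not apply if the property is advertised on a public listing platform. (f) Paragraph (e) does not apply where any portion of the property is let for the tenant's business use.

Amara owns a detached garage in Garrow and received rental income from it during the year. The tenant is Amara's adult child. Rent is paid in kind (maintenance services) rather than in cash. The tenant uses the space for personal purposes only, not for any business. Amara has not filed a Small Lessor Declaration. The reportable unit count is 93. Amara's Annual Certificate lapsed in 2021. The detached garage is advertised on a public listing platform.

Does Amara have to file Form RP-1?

Exception (a) does not apply: no Small Lessor Declaration is on file.
Exception (b) is satisfied on its face — rent is paid in kind. But: (e) operates against (b): the property is publicly advertised. (f), which would lift (e), does not operate here — the space is used for personal purposes only. (b) is therefore removed.
Exception (c) fails — the Annual Certificate is not current.
No exception displaces § 46.3.

Yes — Amara must file Form RP-1.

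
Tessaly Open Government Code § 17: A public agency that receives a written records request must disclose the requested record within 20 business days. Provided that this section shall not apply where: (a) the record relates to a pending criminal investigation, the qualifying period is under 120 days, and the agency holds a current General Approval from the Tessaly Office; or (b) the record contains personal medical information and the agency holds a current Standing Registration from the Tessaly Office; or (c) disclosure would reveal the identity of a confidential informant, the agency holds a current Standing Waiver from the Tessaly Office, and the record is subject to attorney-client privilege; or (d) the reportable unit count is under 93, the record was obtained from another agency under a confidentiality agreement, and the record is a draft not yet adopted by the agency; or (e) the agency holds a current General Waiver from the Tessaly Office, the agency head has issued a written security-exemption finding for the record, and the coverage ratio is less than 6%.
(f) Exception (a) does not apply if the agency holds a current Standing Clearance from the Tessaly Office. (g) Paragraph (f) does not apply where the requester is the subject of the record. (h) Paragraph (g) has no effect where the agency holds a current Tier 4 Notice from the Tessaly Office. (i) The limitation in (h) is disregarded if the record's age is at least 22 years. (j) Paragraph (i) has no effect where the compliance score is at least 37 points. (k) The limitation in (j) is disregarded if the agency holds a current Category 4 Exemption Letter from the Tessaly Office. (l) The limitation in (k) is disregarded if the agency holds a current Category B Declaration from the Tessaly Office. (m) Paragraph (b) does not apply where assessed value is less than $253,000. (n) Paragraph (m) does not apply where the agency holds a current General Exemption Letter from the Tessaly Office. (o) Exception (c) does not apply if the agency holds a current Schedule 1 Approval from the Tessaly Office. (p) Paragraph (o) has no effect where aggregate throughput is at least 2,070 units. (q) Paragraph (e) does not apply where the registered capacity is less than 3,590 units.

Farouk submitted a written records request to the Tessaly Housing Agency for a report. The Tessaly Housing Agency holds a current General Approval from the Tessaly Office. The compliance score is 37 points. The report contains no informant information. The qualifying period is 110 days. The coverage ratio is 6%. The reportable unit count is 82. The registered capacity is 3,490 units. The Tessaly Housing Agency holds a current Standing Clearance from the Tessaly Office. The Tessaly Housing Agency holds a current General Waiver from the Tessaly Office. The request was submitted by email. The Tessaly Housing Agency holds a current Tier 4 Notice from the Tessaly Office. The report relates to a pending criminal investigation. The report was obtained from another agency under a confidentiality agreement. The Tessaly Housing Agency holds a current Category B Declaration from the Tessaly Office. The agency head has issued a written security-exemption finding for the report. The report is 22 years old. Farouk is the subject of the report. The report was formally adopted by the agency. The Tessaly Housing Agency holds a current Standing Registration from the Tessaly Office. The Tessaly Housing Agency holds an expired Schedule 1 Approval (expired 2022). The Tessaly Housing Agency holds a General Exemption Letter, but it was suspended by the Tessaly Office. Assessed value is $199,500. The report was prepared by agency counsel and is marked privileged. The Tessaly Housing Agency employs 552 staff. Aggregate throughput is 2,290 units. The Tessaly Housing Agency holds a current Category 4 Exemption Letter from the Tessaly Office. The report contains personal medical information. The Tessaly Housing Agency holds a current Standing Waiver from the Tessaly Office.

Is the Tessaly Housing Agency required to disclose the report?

Exception (a): the report relates to a pending investigation; the qualifying period is 110 days, under the 120 days limit; a current General Approval is held — every condition holds. But applying paragraphs (f)–(l): (f) is engaged — a current Standing Clearance is held. (g) operates (Farouk is the subject of the report), but is set aside by (h): (h) applies — a current Tier 4 Notice is held. (i) would limit (h) — the record's age is 22 years, meeting the 22 years threshold — but (j) sets (i) aside: (j) is engaged — the compliance score is 37 points, meeting the 37 points threshold. (k) applies (a current Category 4 Exemption Letter is held), but is displaced by (l): (l) operates against (k): a current Category B Declaration is held. So (a) is unavailable.
Exception (b): the report contains personal medical information; a current Standing Registration is held — every condition holds. However, paragraphs (m)–(n) must be considered: (m) operates against (b): assessed value is $199,500, less than the $253,000 limit. (n) is inapplicable (there is no General Exemption Letter in force), so (m) stands. (b) is therefore removed.
Exception (c) fails — the report contains no informant information.
Exception (d) fails — the report has been formally adopted.
Exception (e) requires that the coverage ratio is less than 6%; but the coverage ratio is 6%, not less than 6%, so (e) is unavailable.
No exception displaces § 17.

Yes — the Tessaly Housing Agency must disclose the report.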